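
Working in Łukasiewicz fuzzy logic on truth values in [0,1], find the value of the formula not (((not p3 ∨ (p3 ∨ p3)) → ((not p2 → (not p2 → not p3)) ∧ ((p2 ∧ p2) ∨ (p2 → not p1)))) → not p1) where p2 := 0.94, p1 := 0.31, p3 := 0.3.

not p3: Łukasiewicz ¬ gives 1 − 0.3 = 0.7
(p3 ∨ p3) = max(0.3, 0.3) = 0.3
(not p3 ∨ (p3 ∨ p3)) = max(0.7, 0.3) = 0.7
not p2: Łukasiewicz ¬ gives 1 − 0.94 = 0.06
not p2: Łukasiewicz ¬ gives 1 − 0.94 = 0.06
not p3: Łukasiewicz ¬ gives 1 − 0.3 = 0.7
(not p2 → not p3): min(1, 1 − 0.06 + 0.7) = 1
(not p2 → (not p2 → not p3)): min(1, 1 − 0.06 + 1) = 1
(p2 ∧ p2) = min(0.94, 0.94) = 0.94
not p1: Łukasiewicz ¬ gives 1 − 0.31 = 0.69
(p2 → not p1): min(1, 1 − 0.94 + 0.69) = 0.75
((p2 ∧ p2) ∨ (p2 → not p1)) = max(0.94, 0.75) = 0.94
((not p2 → (not p2 → not p3)) ∧ ((p2 ∧ p2) ∨ (p2 → not p1))) = min(1, 0.94) = 0.94
((not p3 ∨ (p3 ∨ p3)) → ((not p2 → (not p2 → not p3)) ∧ ((p2 ∧ p2) ∨ (p2 → not p1)))): min(1, 1 − 0.7 + 0.94) = 1
not p1: Łukasiewicz ¬ gives 1 − 0.31 = 0.69
(((not p3 ∨ (p3 ∨ p3)) → ((not p2 → (not p2 → not p3)) ∧ ((p2 ∧ p2) ∨ (p2 → not p1)))) → not p1): min(1, 1 − 1 + 0.69) = 0.69
not (((not p3 ∨ (p3 ∨ p3)) → ((not p2 → (not p2 → not p3)) ∧ ((p2 ∧ p2) ∨ (p2 → not p1)))) → not p1): Łukasiewicz ¬ gives 1 − 0.69 = 0.31

0.31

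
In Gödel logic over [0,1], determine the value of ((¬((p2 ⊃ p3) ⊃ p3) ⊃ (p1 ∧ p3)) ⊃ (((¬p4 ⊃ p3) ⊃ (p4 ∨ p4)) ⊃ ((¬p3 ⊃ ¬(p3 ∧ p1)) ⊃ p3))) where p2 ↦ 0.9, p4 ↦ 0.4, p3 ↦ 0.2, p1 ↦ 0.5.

(p2 ⊃ p3): 0.9 > 0.2, so result = 0.2
((p2 ⊃ p3) ⊃ p3): 0.2 ≤ 0.2, so result = 1
¬((p2 ⊃ p3) ⊃ p3): Gödel ¬ of 1 = 0 (operand ≠ 0)
(p1 ∧ p3) = min(0.5, 0.2) = 0.2
(¬((p2 ⊃ p3) ⊃ p3) ⊃ (p1 ∧ p3)): 0 ≤ 0.2, so result = 1
¬p4: Gödel ¬ of 0.4 = 0 (operand ≠ 0)
(¬p4 ⊃ p3): 0 ≤ 0.2, so result = 1
(p4 ∨ p4) = max(0.4, 0.4) = 0.4
((¬p4 ⊃ p3) ⊃ (p4 ∨ p4)): 1 > 0.4, so result = 0.4
¬p3: Gödel ¬ of 0.2 = 0 (operand ≠ 0)
(p3 ∧ p1) = min(0.2, 0.5) = 0.2
¬(p3 ∧ p1): Gödel ¬ of 0.2 = 0 (operand ≠ 0)
(¬p3 ⊃ ¬(p3 ∧ p1)): 0 ≤ 0, so result = 1
((¬p3 ⊃ ¬(p3 ∧ p1)) ⊃ p3): 1 > 0.2, so result = 0.2
(((¬p4 ⊃ p3) ⊃ (p4 ∨ p4)) ⊃ ((¬p3 ⊃ ¬(p3 ∧ p1)) ⊃ p3)): 0.4 > 0.2, so result = 0.2
((¬((p2 ⊃ p3) ⊃ p3) ⊃ (p1 ∧ p3)) ⊃ (((¬p4 ⊃ p3) ⊃ (p4 ∨ p4)) ⊃ ((¬p3 ⊃ ¬(p3 ∧ p1)) ⊃ p3))): 1 > 0.2, so result = 0.2

0.20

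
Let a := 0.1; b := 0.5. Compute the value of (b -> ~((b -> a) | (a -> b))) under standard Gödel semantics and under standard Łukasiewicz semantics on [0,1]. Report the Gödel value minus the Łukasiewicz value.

Gödel evaluation:
  (b -> a): 0.5 > 0.1, so result = 0.1
  (a -> b): 0.1 ≤ 0.5, so result = 1
  ((b -> a) | (a -> b)) = max(0.1, 1) = 1
  ~((b -> a) | (a -> b)): Gödel ¬ of 1 = 0 (operand ≠ 0)
  (b -> ~((b -> a) | (a -> b))): 0.5 > 0, so result = 0
  Gödel value = 0
Łukasiewicz evaluation:
  (b -> a): min(1, 1 − 0.5 + 0.1) = 0.6
  (a -> b): min(1, 1 − 0.1 + 0.5) = 1
  ((b -> a) | (a -> b)) = max(0.6, 1) = 1
  ~((b -> a) | (a -> b)): Łukasiewicz ¬ gives 1 − 1 = 0
  (b -> ~((b -> a) | (a -> b))): min(1, 1 − 0.5 + 0) = 0.5
  Łukasiewicz value = 0.5
Difference: 0 − 0.5 = -0.50

-0.50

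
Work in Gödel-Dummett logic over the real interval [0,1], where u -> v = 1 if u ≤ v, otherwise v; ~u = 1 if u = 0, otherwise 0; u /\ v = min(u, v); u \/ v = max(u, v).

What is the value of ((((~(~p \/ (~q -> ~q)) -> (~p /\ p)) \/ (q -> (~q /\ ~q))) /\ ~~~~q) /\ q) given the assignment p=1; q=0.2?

~p: Gödel ¬ of 1 = 0 (operand ≠ 0)
~q: Gödel ¬ of 0.2 = 0 (operand ≠ 0)
~q: Gödel ¬ of 0.2 = 0 (operand ≠ 0)
(~q -> ~q): 0 ≤ 0, so result = 1
(~p \/ (~q -> ~q)) = max(0, 1) = 1
~(~p \/ (~q -> ~q)): Gödel ¬ of 1 = 0 (operand ≠ 0)
~p: Gödel ¬ of 1 = 0 (operand ≠ 0)
(~p /\ p) = min(0, 1) = 0
(~(~p \/ (~q -> ~q)) -> (~p /\ p)): 0 ≤ 0, so result = 1
~q: Gödel ¬ of 0.2 = 0 (operand ≠ 0)
~q: Gödel ¬ of 0.2 = 0 (operand ≠ 0)
(~q /\ ~q) = min(0, 0) = 0
(q -> (~q /\ ~q)): 0.2 > 0, so result = 0
((~(~p \/ (~q -> ~q)) -> (~p /\ p)) \/ (q -> (~q /\ ~q))) = max(1, 0) = 1
~q: Gödel ¬ of 0.2 = 0 (operand ≠ 0)
~~q: Gödel ¬ of 0 = 1 (operand is 0)
~~~q: Gödel ¬ of 1 = 0 (operand ≠ 0)
~~~~q: Gödel ¬ of 0 = 1 (operand is 0)
(((~(~p \/ (~q -> ~q)) -> (~p /\ p)) \/ (q -> (~q /\ ~q))) /\ ~~~~q) = min(1, 1) = 1
((((~(~p \/ (~q -> ~q)) -> (~p /\ p)) \/ (q -> (~q /\ ~q))) /\ ~~~~q) /\ q) = min(1, 0.2) = 0.2

0.20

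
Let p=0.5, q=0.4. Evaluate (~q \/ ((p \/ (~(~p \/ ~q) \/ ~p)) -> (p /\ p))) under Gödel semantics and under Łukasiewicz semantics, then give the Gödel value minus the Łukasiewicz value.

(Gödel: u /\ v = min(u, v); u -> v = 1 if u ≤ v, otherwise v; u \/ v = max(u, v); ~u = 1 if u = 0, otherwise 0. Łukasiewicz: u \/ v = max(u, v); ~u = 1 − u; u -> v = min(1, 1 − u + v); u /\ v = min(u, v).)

-0.50

Gödel evaluation:
  ~q: Gödel ¬ of 0.4 = 0 (operand ≠ 0)
  ~p: Gödel ¬ of 0.5 = 0 (operand ≠ 0)
  ~q: Gödel ¬ of 0.4 = 0 (operand ≠ 0)
  (~p \/ ~q) = max(0, 0) = 0
  ~(~p \/ ~q): Gödel ¬ of 0 = 1 (operand is 0)
  ~p: Gödel ¬ of 0.5 = 0 (operand ≠ 0)
  (~(~p \/ ~q) \/ ~p) = max(1, 0) = 1
  (p \/ (~(~p \/ ~q) \/ ~p)) = max(0.5, 1) = 1
  (p /\ p) = min(0.5, 0.5) = 0.5
  ((p \/ (~(~p \/ ~q) \/ ~p)) -> (p /\ p)): 1 > 0.5, so result = 0.5
  (~q \/ ((p \/ (~(~p \/ ~q) \/ ~p)) -> (p /\ p))) = max(0, 0.5) = 0.5
  Gödel value = 0.5
Łukasiewicz evaluation:
  ~q: Łukasiewicz ¬ gives 1 − 0.4 = 0.6
  ~p: Łukasiewicz ¬ gives 1 − 0.5 = 0.5
  ~q: Łukasiewicz ¬ gives 1 − 0.4 = 0.6
  (~p \/ ~q) = max(0.5, 0.6) = 0.6
  ~(~p \/ ~q): Łukasiewicz ¬ gives 1 − 0.6 = 0.4
  ~p: Łukasiewicz ¬ gives 1 − 0.5 = 0.5
  (~(~p \/ ~q) \/ ~p) = max(0.4, 0.5) = 0.5
  (p \/ (~(~p \/ ~q) \/ ~p)) = max(0.5, 0.5) = 0.5
  (p /\ p) = min(0.5, 0.5) = 0.5
  ((p \/ (~(~p \/ ~q) \/ ~p)) -> (p /\ p)): min(1, 1 − 0.5 + 0.5) = 1
  (~q \/ ((p \/ (~(~p \/ ~q) \/ ~p)) -> (p /\ p))) = max(0.6, 1) = 1
  Łukasiewicz value = 1
Difference: 0.5 − 1 = -0.50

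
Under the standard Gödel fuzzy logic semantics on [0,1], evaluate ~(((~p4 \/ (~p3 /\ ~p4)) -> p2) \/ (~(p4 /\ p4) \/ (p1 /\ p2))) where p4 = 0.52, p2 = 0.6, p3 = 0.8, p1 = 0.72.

0.00

~p4: Gödel ¬ of 0.52 = 0 (operand ≠ 0)
~p3: Gödel ¬ of 0.8 = 0 (operand ≠ 0)
~p4: Gödel ¬ of 0.52 = 0 (operand ≠ 0)
(~p3 /\ ~p4) = min(0, 0) = 0
(~p4 \/ (~p3 /\ ~p4)) = max(0, 0) = 0
((~p4 \/ (~p3 /\ ~p4)) -> p2): 0 ≤ 0.6, so result = 1
(p4 /\ p4) = min(0.52, 0.52) = 0.52
~(p4 /\ p4): Gödel ¬ of 0.52 = 0 (operand ≠ 0)
(p1 /\ p2) = min(0.72, 0.6) = 0.6
(~(p4 /\ p4) \/ (p1 /\ p2)) = max(0, 0.6) = 0.6
(((~p4 \/ (~p3 /\ ~p4)) -> p2) \/ (~(p4 /\ p4) \/ (p1 /\ p2))) = max(1, 0.6) = 1
~(((~p4 \/ (~p3 /\ ~p4)) -> p2) \/ (~(p4 /\ p4) \/ (p1 /\ p2))): Gödel ¬ of 1 = 0 (operand ≠ 0)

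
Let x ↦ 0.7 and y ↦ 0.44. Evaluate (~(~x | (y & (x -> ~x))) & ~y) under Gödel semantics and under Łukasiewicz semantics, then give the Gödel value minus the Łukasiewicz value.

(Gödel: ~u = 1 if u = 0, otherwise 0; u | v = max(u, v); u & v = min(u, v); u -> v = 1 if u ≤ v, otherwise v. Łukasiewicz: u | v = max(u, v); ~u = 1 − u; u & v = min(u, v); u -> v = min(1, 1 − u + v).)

-0.56

Gödel evaluation:
  ~x: Gödel ¬ of 0.7 = 0 (operand ≠ 0)
  ~x: Gödel ¬ of 0.7 = 0 (operand ≠ 0)
  (x -> ~x): 0.7 > 0, so result = 0
  (y & (x -> ~x)) = min(0.44, 0) = 0
  (~x | (y & (x -> ~x))) = max(0, 0) = 0
  ~(~x | (y & (x -> ~x))): Gödel ¬ of 0 = 1 (operand is 0)
  ~y: Gödel ¬ of 0.44 = 0 (operand ≠ 0)
  (~(~x | (y & (x -> ~x))) & ~y) = min(1, 0) = 0
  Gödel value = 0
Łukasiewicz evaluation:
  ~x: Łukasiewicz ¬ gives 1 − 0.7 = 0.3
  ~x: Łukasiewicz ¬ gives 1 − 0.7 = 0.3
  (x -> ~x): min(1, 1 − 0.7 + 0.3) = 0.6
  (y & (x -> ~x)) = min(0.44, 0.6) = 0.44
  (~x | (y & (x -> ~x))) = max(0.3, 0.44) = 0.44
  ~(~x | (y & (x -> ~x))): Łukasiewicz ¬ gives 1 − 0.44 = 0.56
  ~y: Łukasiewicz ¬ gives 1 − 0.44 = 0.56
  (~(~x | (y & (x -> ~x))) & ~y) = min(0.56, 0.56) = 0.56
  Łukasiewicz value = 0.56
Difference: 0 − 0.56 = -0.56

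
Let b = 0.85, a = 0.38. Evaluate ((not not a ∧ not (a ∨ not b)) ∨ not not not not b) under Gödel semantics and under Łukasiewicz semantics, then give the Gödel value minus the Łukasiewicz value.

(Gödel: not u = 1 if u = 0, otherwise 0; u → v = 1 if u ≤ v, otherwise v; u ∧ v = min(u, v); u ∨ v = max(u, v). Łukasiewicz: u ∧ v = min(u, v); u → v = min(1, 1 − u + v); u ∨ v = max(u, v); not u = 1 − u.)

Gödel evaluation:
  not a: Gödel ¬ of 0.38 = 0 (operand ≠ 0)
  not not a: Gödel ¬ of 0 = 1 (operand is 0)
  not b: Gödel ¬ of 0.85 = 0 (operand ≠ 0)
  (a ∨ not b) = max(0.38, 0) = 0.38
  not (a ∨ not b): Gödel ¬ of 0.38 = 0 (operand ≠ 0)
  (not not a ∧ not (a ∨ not b)) = min(1, 0) = 0
  not b: Gödel ¬ of 0.85 = 0 (operand ≠ 0)
  not not b: Gödel ¬ of 0 = 1 (operand is 0)
  not not not b: Gödel ¬ of 1 = 0 (operand ≠ 0)
  not not not not b: Gödel ¬ of 0 = 1 (operand is 0)
  ((not not a ∧ not (a ∨ not b)) ∨ not not not not b) = max(0, 1) = 1
  Gödel value = 1
Łukasiewicz evaluation:
  not a: Łukasiewicz ¬ gives 1 − 0.38 = 0.62
  not not a: Łukasiewicz ¬ gives 1 − 0.62 = 0.38
  not b: Łukasiewicz ¬ gives 1 − 0.85 = 0.15
  (a ∨ not b) = max(0.38, 0.15) = 0.38
  not (a ∨ not b): Łukasiewicz ¬ gives 1 − 0.38 = 0.62
  (not not a ∧ not (a ∨ not b)) = min(0.38, 0.62) = 0.38
  not b: Łukasiewicz ¬ gives 1 − 0.85 = 0.15
  not not b: Łukasiewicz ¬ gives 1 − 0.15 = 0.85
  not not not b: Łukasiewicz ¬ gives 1 − 0.85 = 0.15
  not not not not b: Łukasiewicz ¬ gives 1 − 0.15 = 0.85
  ((not not a ∧ not (a ∨ not b)) ∨ not not not not b) = max(0.38, 0.85) = 0.85
  Łukasiewicz value = 0.85
Difference: 1 − 0.85 = 0.15

0.15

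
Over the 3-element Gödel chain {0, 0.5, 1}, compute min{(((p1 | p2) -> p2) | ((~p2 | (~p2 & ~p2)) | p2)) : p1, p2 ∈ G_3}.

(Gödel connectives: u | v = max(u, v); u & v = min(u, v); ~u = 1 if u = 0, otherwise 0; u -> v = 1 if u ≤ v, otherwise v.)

The minimum is attained at p1 = 1, p2 = 0.5:
  (p1 | p2) = max(1, 0.5) = 1
  ((p1 | p2) -> p2): 1 > 0.5, so result = 0.5
  ~p2: Gödel ¬ of 0.5 = 0 (operand ≠ 0)
  ~p2: Gödel ¬ of 0.5 = 0 (operand ≠ 0)
  ~p2: Gödel ¬ of 0.5 = 0 (operand ≠ 0)
  (~p2 & ~p2) = min(0, 0) = 0
  (~p2 | (~p2 & ~p2)) = max(0, 0) = 0
  ((~p2 | (~p2 & ~p2)) | p2) = max(0, 0.5) = 0.5
  (((p1 | p2) -> p2) | ((~p2 | (~p2 & ~p2)) | p2)) = max(0.5, 0.5) = 0.5
Checking all 9 assignments confirms none give a value below 0.50.

0.50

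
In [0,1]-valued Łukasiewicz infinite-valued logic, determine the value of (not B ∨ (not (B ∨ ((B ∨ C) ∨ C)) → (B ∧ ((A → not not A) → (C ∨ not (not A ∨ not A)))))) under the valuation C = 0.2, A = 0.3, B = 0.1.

0.90

not B: Łukasiewicz ¬ gives 1 − 0.1 = 0.9
(B ∨ C) = max(0.1, 0.2) = 0.2
((B ∨ C) ∨ C) = max(0.2, 0.2) = 0.2
(B ∨ ((B ∨ C) ∨ C)) = max(0.1, 0.2) = 0.2
not (B ∨ ((B ∨ C) ∨ C)): Łukasiewicz ¬ gives 1 − 0.2 = 0.8
not A: Łukasiewicz ¬ gives 1 − 0.3 = 0.7
not not A: Łukasiewicz ¬ gives 1 − 0.7 = 0.3
(A → not not A): min(1, 1 − 0.3 + 0.3) = 1
not A: Łukasiewicz ¬ gives 1 − 0.3 = 0.7
not A: Łukasiewicz ¬ gives 1 − 0.3 = 0.7
(not A ∨ not A) = max(0.7, 0.7) = 0.7
not (not A ∨ not A): Łukasiewicz ¬ gives 1 − 0.7 = 0.3
(C ∨ not (not A ∨ not A)) = max(0.2, 0.3) = 0.3
((A → not not A) → (C ∨ not (not A ∨ not A))): min(1, 1 − 1 + 0.3) = 0.3
(B ∧ ((A → not not A) → (C ∨ not (not A ∨ not A)))) = min(0.1, 0.3) = 0.1
(not (B ∨ ((B ∨ C) ∨ C)) → (B ∧ ((A → not not A) → (C ∨ not (not A ∨ not A))))): min(1, 1 − 0.8 + 0.1) = 0.3
(not B ∨ (not (B ∨ ((B ∨ C) ∨ C)) → (B ∧ ((A → not not A) → (C ∨ not (not A ∨ not A)))))) = max(0.9, 0.3) = 0.9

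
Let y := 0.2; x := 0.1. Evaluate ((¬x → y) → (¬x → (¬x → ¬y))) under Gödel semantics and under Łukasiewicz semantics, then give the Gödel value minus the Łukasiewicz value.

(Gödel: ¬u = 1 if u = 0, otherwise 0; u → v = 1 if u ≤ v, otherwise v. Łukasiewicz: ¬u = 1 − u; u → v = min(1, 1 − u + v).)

Gödel evaluation:
  ¬x: Gödel ¬ of 0.1 = 0 (operand ≠ 0)
  (¬x → y): 0 ≤ 0.2, so result = 1
  ¬x: Gödel ¬ of 0.1 = 0 (operand ≠ 0)
  ¬x: Gödel ¬ of 0.1 = 0 (operand ≠ 0)
  ¬y: Gödel ¬ of 0.2 = 0 (operand ≠ 0)
  (¬x → ¬y): 0 ≤ 0, so result = 1
  (¬x → (¬x → ¬y)): 0 ≤ 1, so result = 1
  ((¬x → y) → (¬x → (¬x → ¬y))): 1 ≤ 1, so result = 1
  Gödel value = 1
Łukasiewicz evaluation:
  ¬x: Łukasiewicz ¬ gives 1 − 0.1 = 0.9
  (¬x → y): min(1, 1 − 0.9 + 0.2) = 0.3
  ¬x: Łukasiewicz ¬ gives 1 − 0.1 = 0.9
  ¬x: Łukasiewicz ¬ gives 1 − 0.1 = 0.9
  ¬y: Łukasiewicz ¬ gives 1 − 0.2 = 0.8
  (¬x → ¬y): min(1, 1 − 0.9 + 0.8) = 0.9
  (¬x → (¬x → ¬y)): min(1, 1 − 0.9 + 0.9) = 1
  ((¬x → y) → (¬x → (¬x → ¬y))): min(1, 1 − 0.3 + 1) = 1
  Łukasiewicz value = 1
Difference: 1 − 1 = 0.00

0.00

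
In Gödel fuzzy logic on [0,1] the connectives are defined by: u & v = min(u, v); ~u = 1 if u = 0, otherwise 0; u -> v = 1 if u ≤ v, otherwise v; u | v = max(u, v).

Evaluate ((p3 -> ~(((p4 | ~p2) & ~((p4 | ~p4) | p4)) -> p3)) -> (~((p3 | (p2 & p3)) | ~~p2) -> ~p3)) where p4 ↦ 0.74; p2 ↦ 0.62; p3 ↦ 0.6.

1.00

~p2: Gödel ¬ of 0.62 = 0 (operand ≠ 0)
(p4 | ~p2) = max(0.74, 0) = 0.74
~p4: Gödel ¬ of 0.74 = 0 (operand ≠ 0)
(p4 | ~p4) = max(0.74, 0) = 0.74
((p4 | ~p4) | p4) = max(0.74, 0.74) = 0.74
~((p4 | ~p4) | p4): Gödel ¬ of 0.74 = 0 (operand ≠ 0)
((p4 | ~p2) & ~((p4 | ~p4) | p4)) = min(0.74, 0) = 0
(((p4 | ~p2) & ~((p4 | ~p4) | p4)) -> p3): 0 ≤ 0.6, so result = 1
~(((p4 | ~p2) & ~((p4 | ~p4) | p4)) -> p3): Gödel ¬ of 1 = 0 (operand ≠ 0)
(p3 -> ~(((p4 | ~p2) & ~((p4 | ~p4) | p4)) -> p3)): 0.6 > 0, so result = 0
(p2 & p3) = min(0.62, 0.6) = 0.6
(p3 | (p2 & p3)) = max(0.6, 0.6) = 0.6
~p2: Gödel ¬ of 0.62 = 0 (operand ≠ 0)
~~p2: Gödel ¬ of 0 = 1 (operand is 0)
((p3 | (p2 & p3)) | ~~p2) = max(0.6, 1) = 1
~((p3 | (p2 & p3)) | ~~p2): Gödel ¬ of 1 = 0 (operand ≠ 0)
~p3: Gödel ¬ of 0.6 = 0 (operand ≠ 0)
(~((p3 | (p2 & p3)) | ~~p2) -> ~p3): 0 ≤ 0, so result = 1
((p3 -> ~(((p4 | ~p2) & ~((p4 | ~p4) | p4)) -> p3)) -> (~((p3 | (p2 & p3)) | ~~p2) -> ~p3)): 0 ≤ 1, so result = 1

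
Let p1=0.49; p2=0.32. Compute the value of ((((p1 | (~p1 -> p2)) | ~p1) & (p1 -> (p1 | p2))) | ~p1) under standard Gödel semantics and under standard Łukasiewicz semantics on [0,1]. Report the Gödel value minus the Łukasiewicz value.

Gödel evaluation:
  ~p1: Gödel ¬ of 0.49 = 0 (operand ≠ 0)
  (~p1 -> p2): 0 ≤ 0.32, so result = 1
  (p1 | (~p1 -> p2)) = max(0.49, 1) = 1
  ~p1: Gödel ¬ of 0.49 = 0 (operand ≠ 0)
  ((p1 | (~p1 -> p2)) | ~p1) = max(1, 0) = 1
  (p1 | p2) = max(0.49, 0.32) = 0.49
  (p1 -> (p1 | p2)): 0.49 ≤ 0.49, so result = 1
  (((p1 | (~p1 -> p2)) | ~p1) & (p1 -> (p1 | p2))) = min(1, 1) = 1
  ~p1: Gödel ¬ of 0.49 = 0 (operand ≠ 0)
  ((((p1 | (~p1 -> p2)) | ~p1) & (p1 -> (p1 | p2))) | ~p1) = max(1, 0) = 1
  Gödel value = 1
Łukasiewicz evaluation:
  ~p1: Łukasiewicz ¬ gives 1 − 0.49 = 0.51
  (~p1 -> p2): min(1, 1 − 0.51 + 0.32) = 0.81
  (p1 | (~p1 -> p2)) = max(0.49, 0.81) = 0.81
  ~p1: Łukasiewicz ¬ gives 1 − 0.49 = 0.51
  ((p1 | (~p1 -> p2)) | ~p1) = max(0.81, 0.51) = 0.81
  (p1 | p2) = max(0.49, 0.32) = 0.49
  (p1 -> (p1 | p2)): min(1, 1 − 0.49 + 0.49) = 1
  (((p1 | (~p1 -> p2)) | ~p1) & (p1 -> (p1 | p2))) = min(0.81, 1) = 0.81
  ~p1: Łukasiewicz ¬ gives 1 − 0.49 = 0.51
  ((((p1 | (~p1 -> p2)) | ~p1) & (p1 -> (p1 | p2))) | ~p1) = max(0.81, 0.51) = 0.81
  Łukasiewicz value = 0.81
Difference: 1 − 0.81 = 0.19

0.19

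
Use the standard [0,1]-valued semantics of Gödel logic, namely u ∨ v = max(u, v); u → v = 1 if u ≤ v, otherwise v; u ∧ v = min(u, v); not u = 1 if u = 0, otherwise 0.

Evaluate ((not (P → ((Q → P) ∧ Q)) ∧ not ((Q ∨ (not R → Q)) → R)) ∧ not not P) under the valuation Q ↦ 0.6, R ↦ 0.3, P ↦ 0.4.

0.00

(Q → P): 0.6 > 0.4, so result = 0.4
((Q → P) ∧ Q) = min(0.4, 0.6) = 0.4
(P → ((Q → P) ∧ Q)): 0.4 ≤ 0.4, so result = 1
not (P → ((Q → P) ∧ Q)): Gödel ¬ of 1 = 0 (operand ≠ 0)
not R: Gödel ¬ of 0.3 = 0 (operand ≠ 0)
(not R → Q): 0 ≤ 0.6, so result = 1
(Q ∨ (not R → Q)) = max(0.6, 1) = 1
((Q ∨ (not R → Q)) → R): 1 > 0.3, so result = 0.3
not ((Q ∨ (not R → Q)) → R): Gödel ¬ of 0.3 = 0 (operand ≠ 0)
(not (P → ((Q → P) ∧ Q)) ∧ not ((Q ∨ (not R → Q)) → R)) = min(0, 0) = 0
not P: Gödel ¬ of 0.4 = 0 (operand ≠ 0)
not not P: Gödel ¬ of 0 = 1 (operand is 0)
((not (P → ((Q → P) ∧ Q)) ∧ not ((Q ∨ (not R → Q)) → R)) ∧ not not P) = min(0, 1) = 0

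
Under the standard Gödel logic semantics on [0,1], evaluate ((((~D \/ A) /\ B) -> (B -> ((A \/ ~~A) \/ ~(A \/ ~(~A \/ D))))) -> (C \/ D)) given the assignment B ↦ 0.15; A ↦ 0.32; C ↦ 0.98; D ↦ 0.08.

0.98

~D: Gödel ¬ of 0.08 = 0 (operand ≠ 0)
(~D \/ A) = max(0, 0.32) = 0.32
((~D \/ A) /\ B) = min(0.32, 0.15) = 0.15
~A: Gödel ¬ of 0.32 = 0 (operand ≠ 0)
~~A: Gödel ¬ of 0 = 1 (operand is 0)
(A \/ ~~A) = max(0.32, 1) = 1
~A: Gödel ¬ of 0.32 = 0 (operand ≠ 0)
(~A \/ D) = max(0, 0.08) = 0.08
~(~A \/ D): Gödel ¬ of 0.08 = 0 (operand ≠ 0)
(A \/ ~(~A \/ D)) = max(0.32, 0) = 0.32
~(A \/ ~(~A \/ D)): Gödel ¬ of 0.32 = 0 (operand ≠ 0)
((A \/ ~~A) \/ ~(A \/ ~(~A \/ D))) = max(1, 0) = 1
(B -> ((A \/ ~~A) \/ ~(A \/ ~(~A \/ D)))): 0.15 ≤ 1, so result = 1
(((~D \/ A) /\ B) -> (B -> ((A \/ ~~A) \/ ~(A \/ ~(~A \/ D))))): 0.15 ≤ 1, so result = 1
(C \/ D) = max(0.98, 0.08) = 0.98
((((~D \/ A) /\ B) -> (B -> ((A \/ ~~A) \/ ~(A \/ ~(~A \/ D))))) -> (C \/ D)): 1 > 0.98, so result = 0.98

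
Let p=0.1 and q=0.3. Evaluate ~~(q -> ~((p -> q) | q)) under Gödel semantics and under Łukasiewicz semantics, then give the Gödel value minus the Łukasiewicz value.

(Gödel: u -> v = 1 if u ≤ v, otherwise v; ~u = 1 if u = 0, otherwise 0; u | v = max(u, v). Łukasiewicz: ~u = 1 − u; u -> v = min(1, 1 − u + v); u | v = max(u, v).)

Gödel evaluation:
  (p -> q): 0.1 ≤ 0.3, so result = 1
  ((p -> q) | q) = max(1, 0.3) = 1
  ~((p -> q) | q): Gödel ¬ of 1 = 0 (operand ≠ 0)
  (q -> ~((p -> q) | q)): 0.3 > 0, so result = 0
  ~(q -> ~((p -> q) | q)): Gödel ¬ of 0 = 1 (operand is 0)
  ~~(q -> ~((p -> q) | q)): Gödel ¬ of 1 = 0 (operand ≠ 0)
  Gödel value = 0
Łukasiewicz evaluation:
  (p -> q): min(1, 1 − 0.1 + 0.3) = 1
  ((p -> q) | q) = max(1, 0.3) = 1
  ~((p -> q) | q): Łukasiewicz ¬ gives 1 − 1 = 0
  (q -> ~((p -> q) | q)): min(1, 1 − 0.3 + 0) = 0.7
  ~(q -> ~((p -> q) | q)): Łukasiewicz ¬ gives 1 − 0.7 = 0.3
  ~~(q -> ~((p -> q) | q)): Łukasiewicz ¬ gives 1 − 0.3 = 0.7
  Łukasiewicz value = 0.7
Difference: 0 − 0.7 = -0.70

-0.70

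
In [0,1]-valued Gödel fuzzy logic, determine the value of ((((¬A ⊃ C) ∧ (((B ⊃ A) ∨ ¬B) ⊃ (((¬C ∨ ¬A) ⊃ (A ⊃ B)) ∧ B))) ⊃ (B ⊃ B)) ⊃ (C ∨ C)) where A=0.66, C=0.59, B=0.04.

¬A: Gödel ¬ of 0.66 = 0 (operand ≠ 0)
(¬A ⊃ C): 0 ≤ 0.59, so result = 1
(B ⊃ A): 0.04 ≤ 0.66, so result = 1
¬B: Gödel ¬ of 0.04 = 0 (operand ≠ 0)
((B ⊃ A) ∨ ¬B) = max(1, 0) = 1
¬C: Gödel ¬ of 0.59 = 0 (operand ≠ 0)
¬A: Gödel ¬ of 0.66 = 0 (operand ≠ 0)
(¬C ∨ ¬A) = max(0, 0) = 0
(A ⊃ B): 0.66 > 0.04, so result = 0.04
((¬C ∨ ¬A) ⊃ (A ⊃ B)): 0 ≤ 0.04, so result = 1
(((¬C ∨ ¬A) ⊃ (A ⊃ B)) ∧ B) = min(1, 0.04) = 0.04
(((B ⊃ A) ∨ ¬B) ⊃ (((¬C ∨ ¬A) ⊃ (A ⊃ B)) ∧ B)): 1 > 0.04, so result = 0.04
((¬A ⊃ C) ∧ (((B ⊃ A) ∨ ¬B) ⊃ (((¬C ∨ ¬A) ⊃ (A ⊃ B)) ∧ B))) = min(1, 0.04) = 0.04
(B ⊃ B): 0.04 ≤ 0.04, so result = 1
(((¬A ⊃ C) ∧ (((B ⊃ A) ∨ ¬B) ⊃ (((¬C ∨ ¬A) ⊃ (A ⊃ B)) ∧ B))) ⊃ (B ⊃ B)): 0.04 ≤ 1, so result = 1
(C ∨ C) = max(0.59, 0.59) = 0.59
((((¬A ⊃ C) ∧ (((B ⊃ A) ∨ ¬B) ⊃ (((¬C ∨ ¬A) ⊃ (A ⊃ B)) ∧ B))) ⊃ (B ⊃ B)) ⊃ (C ∨ C)): 1 > 0.59, so result = 0.59

0.59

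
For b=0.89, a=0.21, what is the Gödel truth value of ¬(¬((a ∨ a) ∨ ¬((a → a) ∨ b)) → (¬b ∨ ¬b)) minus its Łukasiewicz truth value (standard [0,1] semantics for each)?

-0.68

Gödel evaluation:
  (a ∨ a) = max(0.21, 0.21) = 0.21
  (a → a): 0.21 ≤ 0.21, so result = 1
  ((a → a) ∨ b) = max(1, 0.89) = 1
  ¬((a → a) ∨ b): Gödel ¬ of 1 = 0 (operand ≠ 0)
  ((a ∨ a) ∨ ¬((a → a) ∨ b)) = max(0.21, 0) = 0.21
  ¬((a ∨ a) ∨ ¬((a → a) ∨ b)): Gödel ¬ of 0.21 = 0 (operand ≠ 0)
  ¬b: Gödel ¬ of 0.89 = 0 (operand ≠ 0)
  ¬b: Gödel ¬ of 0.89 = 0 (operand ≠ 0)
  (¬b ∨ ¬b) = max(0, 0) = 0
  (¬((a ∨ a) ∨ ¬((a → a) ∨ b)) → (¬b ∨ ¬b)): 0 ≤ 0, so result = 1
  ¬(¬((a ∨ a) ∨ ¬((a → a) ∨ b)) → (¬b ∨ ¬b)): Gödel ¬ of 1 = 0 (operand ≠ 0)
  Gödel value = 0
Łukasiewicz evaluation:
  (a ∨ a) = max(0.21, 0.21) = 0.21
  (a → a): min(1, 1 − 0.21 + 0.21) = 1
  ((a → a) ∨ b) = max(1, 0.89) = 1
  ¬((a → a) ∨ b): Łukasiewicz ¬ gives 1 − 1 = 0
  ((a ∨ a) ∨ ¬((a → a) ∨ b)) = max(0.21, 0) = 0.21
  ¬((a ∨ a) ∨ ¬((a → a) ∨ b)): Łukasiewicz ¬ gives 1 − 0.21 = 0.79
  ¬b: Łukasiewicz ¬ gives 1 − 0.89 = 0.11
  ¬b: Łukasiewicz ¬ gives 1 − 0.89 = 0.11
  (¬b ∨ ¬b) = max(0.11, 0.11) = 0.11
  (¬((a ∨ a) ∨ ¬((a → a) ∨ b)) → (¬b ∨ ¬b)): min(1, 1 − 0.79 + 0.11) = 0.32
  ¬(¬((a ∨ a) ∨ ¬((a → a) ∨ b)) → (¬b ∨ ¬b)): Łukasiewicz ¬ gives 1 − 0.32 = 0.68
  Łukasiewicz value = 0.68
Difference: 0 − 0.68 = -0.68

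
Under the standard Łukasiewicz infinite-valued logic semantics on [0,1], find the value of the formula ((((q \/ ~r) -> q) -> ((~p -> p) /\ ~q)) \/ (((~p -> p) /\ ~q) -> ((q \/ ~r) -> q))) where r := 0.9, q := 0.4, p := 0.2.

~r: Łukasiewicz ¬ gives 1 − 0.9 = 0.1
(q \/ ~r) = max(0.4, 0.1) = 0.4
((q \/ ~r) -> q): min(1, 1 − 0.4 + 0.4) = 1
~p: Łukasiewicz ¬ gives 1 − 0.2 = 0.8
(~p -> p): min(1, 1 − 0.8 + 0.2) = 0.4
~q: Łukasiewicz ¬ gives 1 − 0.4 = 0.6
((~p -> p) /\ ~q) = min(0.4, 0.6) = 0.4
(((q \/ ~r) -> q) -> ((~p -> p) /\ ~q)): min(1, 1 − 1 + 0.4) = 0.4
~p: Łukasiewicz ¬ gives 1 − 0.2 = 0.8
(~p -> p): min(1, 1 − 0.8 + 0.2) = 0.4
~q: Łukasiewicz ¬ gives 1 − 0.4 = 0.6
((~p -> p) /\ ~q) = min(0.4, 0.6) = 0.4
~r: Łukasiewicz ¬ gives 1 − 0.9 = 0.1
(q \/ ~r) = max(0.4, 0.1) = 0.4
((q \/ ~r) -> q): min(1, 1 − 0.4 + 0.4) = 1
(((~p -> p) /\ ~q) -> ((q \/ ~r) -> q)): min(1, 1 − 0.4 + 1) = 1
((((q \/ ~r) -> q) -> ((~p -> p) /\ ~q)) \/ (((~p -> p) /\ ~q) -> ((q \/ ~r) -> q))) = max(0.4, 1) = 1

1.00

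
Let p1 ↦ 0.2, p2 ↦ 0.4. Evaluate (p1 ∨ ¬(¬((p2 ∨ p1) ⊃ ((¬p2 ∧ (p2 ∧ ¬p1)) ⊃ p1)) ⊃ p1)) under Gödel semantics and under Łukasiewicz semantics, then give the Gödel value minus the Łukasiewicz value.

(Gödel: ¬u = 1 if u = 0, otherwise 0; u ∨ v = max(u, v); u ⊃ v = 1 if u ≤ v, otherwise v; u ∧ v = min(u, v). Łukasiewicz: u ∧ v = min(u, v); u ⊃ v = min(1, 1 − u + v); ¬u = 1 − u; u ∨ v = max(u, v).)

0.00

Gödel evaluation:
  (p2 ∨ p1) = max(0.4, 0.2) = 0.4
  ¬p2: Gödel ¬ of 0.4 = 0 (operand ≠ 0)
  ¬p1: Gödel ¬ of 0.2 = 0 (operand ≠ 0)
  (p2 ∧ ¬p1) = min(0.4, 0) = 0
  (¬p2 ∧ (p2 ∧ ¬p1)) = min(0, 0) = 0
  ((¬p2 ∧ (p2 ∧ ¬p1)) ⊃ p1): 0 ≤ 0.2, so result = 1
  ((p2 ∨ p1) ⊃ ((¬p2 ∧ (p2 ∧ ¬p1)) ⊃ p1)): 0.4 ≤ 1, so result = 1
  ¬((p2 ∨ p1) ⊃ ((¬p2 ∧ (p2 ∧ ¬p1)) ⊃ p1)): Gödel ¬ of 1 = 0 (operand ≠ 0)
  (¬((p2 ∨ p1) ⊃ ((¬p2 ∧ (p2 ∧ ¬p1)) ⊃ p1)) ⊃ p1): 0 ≤ 0.2, so result = 1
  ¬(¬((p2 ∨ p1) ⊃ ((¬p2 ∧ (p2 ∧ ¬p1)) ⊃ p1)) ⊃ p1): Gödel ¬ of 1 = 0 (operand ≠ 0)
  (p1 ∨ ¬(¬((p2 ∨ p1) ⊃ ((¬p2 ∧ (p2 ∧ ¬p1)) ⊃ p1)) ⊃ p1)) = max(0.2, 0) = 0.2
  Gödel value = 0.2
Łukasiewicz evaluation:
  (p2 ∨ p1) = max(0.4, 0.2) = 0.4
  ¬p2: Łukasiewicz ¬ gives 1 − 0.4 = 0.6
  ¬p1: Łukasiewicz ¬ gives 1 − 0.2 = 0.8
  (p2 ∧ ¬p1) = min(0.4, 0.8) = 0.4
  (¬p2 ∧ (p2 ∧ ¬p1)) = min(0.6, 0.4) = 0.4
  ((¬p2 ∧ (p2 ∧ ¬p1)) ⊃ p1): min(1, 1 − 0.4 + 0.2) = 0.8
  ((p2 ∨ p1) ⊃ ((¬p2 ∧ (p2 ∧ ¬p1)) ⊃ p1)): min(1, 1 − 0.4 + 0.8) = 1
  ¬((p2 ∨ p1) ⊃ ((¬p2 ∧ (p2 ∧ ¬p1)) ⊃ p1)): Łukasiewicz ¬ gives 1 − 1 = 0
  (¬((p2 ∨ p1) ⊃ ((¬p2 ∧ (p2 ∧ ¬p1)) ⊃ p1)) ⊃ p1): min(1, 1 − 0 + 0.2) = 1
  ¬(¬((p2 ∨ p1) ⊃ ((¬p2 ∧ (p2 ∧ ¬p1)) ⊃ p1)) ⊃ p1): Łukasiewicz ¬ gives 1 − 1 = 0
  (p1 ∨ ¬(¬((p2 ∨ p1) ⊃ ((¬p2 ∧ (p2 ∧ ¬p1)) ⊃ p1)) ⊃ p1)) = max(0.2, 0) = 0.2
  Łukasiewicz value = 0.2
Difference: 0.2 − 0.2 = 0.00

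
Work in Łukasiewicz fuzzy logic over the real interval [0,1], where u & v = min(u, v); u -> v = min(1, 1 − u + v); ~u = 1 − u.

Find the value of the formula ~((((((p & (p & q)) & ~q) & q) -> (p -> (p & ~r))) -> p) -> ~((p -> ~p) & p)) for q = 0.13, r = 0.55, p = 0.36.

(p & q) = min(0.36, 0.13) = 0.13
(p & (p & q)) = min(0.36, 0.13) = 0.13
~q: Łukasiewicz ¬ gives 1 − 0.13 = 0.87
((p & (p & q)) & ~q) = min(0.13, 0.87) = 0.13
(((p & (p & q)) & ~q) & q) = min(0.13, 0.13) = 0.13
~r: Łukasiewicz ¬ gives 1 − 0.55 = 0.45
(p & ~r) = min(0.36, 0.45) = 0.36
(p -> (p & ~r)): min(1, 1 − 0.36 + 0.36) = 1
((((p & (p & q)) & ~q) & q) -> (p -> (p & ~r))): min(1, 1 − 0.13 + 1) = 1
(((((p & (p & q)) & ~q) & q) -> (p -> (p & ~r))) -> p): min(1, 1 − 1 + 0.36) = 0.36
~p: Łukasiewicz ¬ gives 1 − 0.36 = 0.64
(p -> ~p): min(1, 1 − 0.36 + 0.64) = 1
((p -> ~p) & p) = min(1, 0.36) = 0.36
~((p -> ~p) & p): Łukasiewicz ¬ gives 1 − 0.36 = 0.64
((((((p & (p & q)) & ~q) & q) -> (p -> (p & ~r))) -> p) -> ~((p -> ~p) & p)): min(1, 1 − 0.36 + 0.64) = 1
~((((((p & (p & q)) & ~q) & q) -> (p -> (p & ~r))) -> p) -> ~((p -> ~p) & p)): Łukasiewicz ¬ gives 1 − 1 = 0

0.00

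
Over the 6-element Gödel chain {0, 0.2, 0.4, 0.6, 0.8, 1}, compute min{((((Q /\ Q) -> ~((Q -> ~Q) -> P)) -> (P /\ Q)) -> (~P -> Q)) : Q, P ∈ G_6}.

The minimum is attained at Q = 0.2, P = 0:
  (Q /\ Q) = min(0.2, 0.2) = 0.2
  ~Q: Gödel ¬ of 0.2 = 0 (operand ≠ 0)
  (Q -> ~Q): 0.2 > 0, so result = 0
  ((Q -> ~Q) -> P): 0 ≤ 0, so result = 1
  ~((Q -> ~Q) -> P): Gödel ¬ of 1 = 0 (operand ≠ 0)
  ((Q /\ Q) -> ~((Q -> ~Q) -> P)): 0.2 > 0, so result = 0
  (P /\ Q) = min(0, 0.2) = 0
  (((Q /\ Q) -> ~((Q -> ~Q) -> P)) -> (P /\ Q)): 0 ≤ 0, so result = 1
  ~P: Gödel ¬ of 0 = 1 (operand is 0)
  (~P -> Q): 1 > 0.2, so result = 0.2
  ((((Q /\ Q) -> ~((Q -> ~Q) -> P)) -> (P /\ Q)) -> (~P -> Q)): 1 > 0.2, so result = 0.2
Checking all 36 assignments confirms none give a value below 0.20.

0.20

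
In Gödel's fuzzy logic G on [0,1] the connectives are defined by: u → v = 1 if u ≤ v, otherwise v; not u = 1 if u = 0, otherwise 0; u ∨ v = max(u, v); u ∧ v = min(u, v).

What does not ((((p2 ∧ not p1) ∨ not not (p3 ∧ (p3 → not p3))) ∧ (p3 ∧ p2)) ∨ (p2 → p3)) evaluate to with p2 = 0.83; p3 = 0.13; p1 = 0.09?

0.00

not p1: Gödel ¬ of 0.09 = 0 (operand ≠ 0)
(p2 ∧ not p1) = min(0.83, 0) = 0
not p3: Gödel ¬ of 0.13 = 0 (operand ≠ 0)
(p3 → not p3): 0.13 > 0, so result = 0
(p3 ∧ (p3 → not p3)) = min(0.13, 0) = 0
not (p3 ∧ (p3 → not p3)): Gödel ¬ of 0 = 1 (operand is 0)
not not (p3 ∧ (p3 → not p3)): Gödel ¬ of 1 = 0 (operand ≠ 0)
((p2 ∧ not p1) ∨ not not (p3 ∧ (p3 → not p3))) = max(0, 0) = 0
(p3 ∧ p2) = min(0.13, 0.83) = 0.13
(((p2 ∧ not p1) ∨ not not (p3 ∧ (p3 → not p3))) ∧ (p3 ∧ p2)) = min(0, 0.13) = 0
(p2 → p3): 0.83 > 0.13, so result = 0.13
((((p2 ∧ not p1) ∨ not not (p3 ∧ (p3 → not p3))) ∧ (p3 ∧ p2)) ∨ (p2 → p3)) = max(0, 0.13) = 0.13
not ((((p2 ∧ not p1) ∨ not not (p3 ∧ (p3 → not p3))) ∧ (p3 ∧ p2)) ∨ (p2 → p3)): Gödel ¬ of 0.13 = 0 (operand ≠ 0)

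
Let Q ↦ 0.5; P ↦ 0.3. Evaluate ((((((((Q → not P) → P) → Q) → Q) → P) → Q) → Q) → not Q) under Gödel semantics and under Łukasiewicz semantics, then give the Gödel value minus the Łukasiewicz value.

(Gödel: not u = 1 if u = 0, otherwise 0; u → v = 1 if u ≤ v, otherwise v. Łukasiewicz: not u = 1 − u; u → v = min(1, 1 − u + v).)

Gödel evaluation:
  not P: Gödel ¬ of 0.3 = 0 (operand ≠ 0)
  (Q → not P): 0.5 > 0, so result = 0
  ((Q → not P) → P): 0 ≤ 0.3, so result = 1
  (((Q → not P) → P) → Q): 1 > 0.5, so result = 0.5
  ((((Q → not P) → P) → Q) → Q): 0.5 ≤ 0.5, so result = 1
  (((((Q → not P) → P) → Q) → Q) → P): 1 > 0.3, so result = 0.3
  ((((((Q → not P) → P) → Q) → Q) → P) → Q): 0.3 ≤ 0.5, so result = 1
  (((((((Q → not P) → P) → Q) → Q) → P) → Q) → Q): 1 > 0.5, so result = 0.5
  not Q: Gödel ¬ of 0.5 = 0 (operand ≠ 0)
  ((((((((Q → not P) → P) → Q) → Q) → P) → Q) → Q) → not Q): 0.5 > 0, so result = 0
  Gödel value = 0
Łukasiewicz evaluation:
  not P: Łukasiewicz ¬ gives 1 − 0.3 = 0.7
  (Q → not P): min(1, 1 − 0.5 + 0.7) = 1
  ((Q → not P) → P): min(1, 1 − 1 + 0.3) = 0.3
  (((Q → not P) → P) → Q): min(1, 1 − 0.3 + 0.5) = 1
  ((((Q → not P) → P) → Q) → Q): min(1, 1 − 1 + 0.5) = 0.5
  (((((Q → not P) → P) → Q) → Q) → P): min(1, 1 − 0.5 + 0.3) = 0.8
  ((((((Q → not P) → P) → Q) → Q) → P) → Q): min(1, 1 − 0.8 + 0.5) = 0.7
  (((((((Q → not P) → P) → Q) → Q) → P) → Q) → Q): min(1, 1 − 0.7 + 0.5) = 0.8
  not Q: Łukasiewicz ¬ gives 1 − 0.5 = 0.5
  ((((((((Q → not P) → P) → Q) → Q) → P) → Q) → Q) → not Q): min(1, 1 − 0.8 + 0.5) = 0.7
  Łukasiewicz value = 0.7
Difference: 0 − 0.7 = -0.70

-0.70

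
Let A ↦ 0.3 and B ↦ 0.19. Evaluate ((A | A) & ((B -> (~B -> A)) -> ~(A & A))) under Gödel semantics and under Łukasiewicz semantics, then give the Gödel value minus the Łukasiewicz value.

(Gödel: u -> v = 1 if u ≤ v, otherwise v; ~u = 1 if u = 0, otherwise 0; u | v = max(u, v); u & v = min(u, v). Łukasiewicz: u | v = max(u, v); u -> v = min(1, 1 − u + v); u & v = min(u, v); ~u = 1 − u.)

Gödel evaluation:
  (A | A) = max(0.3, 0.3) = 0.3
  ~B: Gödel ¬ of 0.19 = 0 (operand ≠ 0)
  (~B -> A): 0 ≤ 0.3, so result = 1
  (B -> (~B -> A)): 0.19 ≤ 1, so result = 1
  (A & A) = min(0.3, 0.3) = 0.3
  ~(A & A): Gödel ¬ of 0.3 = 0 (operand ≠ 0)
  ((B -> (~B -> A)) -> ~(A & A)): 1 > 0, so result = 0
  ((A | A) & ((B -> (~B -> A)) -> ~(A & A))) = min(0.3, 0) = 0
  Gödel value = 0
Łukasiewicz evaluation:
  (A | A) = max(0.3, 0.3) = 0.3
  ~B: Łukasiewicz ¬ gives 1 − 0.19 = 0.81
  (~B -> A): min(1, 1 − 0.81 + 0.3) = 0.49
  (B -> (~B -> A)): min(1, 1 − 0.19 + 0.49) = 1
  (A & A) = min(0.3, 0.3) = 0.3
  ~(A & A): Łukasiewicz ¬ gives 1 − 0.3 = 0.7
  ((B -> (~B -> A)) -> ~(A & A)): min(1, 1 − 1 + 0.7) = 0.7
  ((A | A) & ((B -> (~B -> A)) -> ~(A & A))) = min(0.3, 0.7) = 0.3
  Łukasiewicz value = 0.3
Difference: 0 − 0.3 = -0.30

-0.30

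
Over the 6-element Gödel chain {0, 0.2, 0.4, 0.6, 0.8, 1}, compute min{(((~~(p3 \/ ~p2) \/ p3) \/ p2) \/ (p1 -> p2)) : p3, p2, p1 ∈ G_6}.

The minimum is attained at p3 = 0, p2 = 0.2, p1 = 0.4:
  ~p2: Gödel ¬ of 0.2 = 0 (operand ≠ 0)
  (p3 \/ ~p2) = max(0, 0) = 0
  ~(p3 \/ ~p2): Gödel ¬ of 0 = 1 (operand is 0)
  ~~(p3 \/ ~p2): Gödel ¬ of 1 = 0 (operand ≠ 0)
  (~~(p3 \/ ~p2) \/ p3) = max(0, 0) = 0
  ((~~(p3 \/ ~p2) \/ p3) \/ p2) = max(0, 0.2) = 0.2
  (p1 -> p2): 0.4 > 0.2, so result = 0.2
  (((~~(p3 \/ ~p2) \/ p3) \/ p2) \/ (p1 -> p2)) = max(0.2, 0.2) = 0.2
Checking all 216 assignments confirms none give a value below 0.20.

0.20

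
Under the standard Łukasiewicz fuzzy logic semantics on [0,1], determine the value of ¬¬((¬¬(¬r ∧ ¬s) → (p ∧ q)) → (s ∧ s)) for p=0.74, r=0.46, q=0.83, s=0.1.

0.10

¬r: Łukasiewicz ¬ gives 1 − 0.46 = 0.54
¬s: Łukasiewicz ¬ gives 1 − 0.1 = 0.9
(¬r ∧ ¬s) = min(0.54, 0.9) = 0.54
¬(¬r ∧ ¬s): Łukasiewicz ¬ gives 1 − 0.54 = 0.46
¬¬(¬r ∧ ¬s): Łukasiewicz ¬ gives 1 − 0.46 = 0.54
(p ∧ q) = min(0.74, 0.83) = 0.74
(¬¬(¬r ∧ ¬s) → (p ∧ q)): min(1, 1 − 0.54 + 0.74) = 1
(s ∧ s) = min(0.1, 0.1) = 0.1
((¬¬(¬r ∧ ¬s) → (p ∧ q)) → (s ∧ s)): min(1, 1 − 1 + 0.1) = 0.1
¬((¬¬(¬r ∧ ¬s) → (p ∧ q)) → (s ∧ s)): Łukasiewicz ¬ gives 1 − 0.1 = 0.9
¬¬((¬¬(¬r ∧ ¬s) → (p ∧ q)) → (s ∧ s)): Łukasiewicz ¬ gives 1 − 0.9 = 0.1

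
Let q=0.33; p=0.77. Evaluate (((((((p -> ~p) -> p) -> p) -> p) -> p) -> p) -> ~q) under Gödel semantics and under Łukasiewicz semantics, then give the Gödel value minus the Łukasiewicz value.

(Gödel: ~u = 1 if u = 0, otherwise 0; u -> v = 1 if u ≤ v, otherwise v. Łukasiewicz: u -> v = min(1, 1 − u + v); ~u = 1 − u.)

Gödel evaluation:
  ~p: Gödel ¬ of 0.77 = 0 (operand ≠ 0)
  (p -> ~p): 0.77 > 0, so result = 0
  ((p -> ~p) -> p): 0 ≤ 0.77, so result = 1
  (((p -> ~p) -> p) -> p): 1 > 0.77, so result = 0.77
  ((((p -> ~p) -> p) -> p) -> p): 0.77 ≤ 0.77, so result = 1
  (((((p -> ~p) -> p) -> p) -> p) -> p): 1 > 0.77, so result = 0.77
  ((((((p -> ~p) -> p) -> p) -> p) -> p) -> p): 0.77 ≤ 0.77, so result = 1
  ~q: Gödel ¬ of 0.33 = 0 (operand ≠ 0)
  (((((((p -> ~p) -> p) -> p) -> p) -> p) -> p) -> ~q): 1 > 0, so result = 0
  Gödel value = 0
Łukasiewicz evaluation:
  ~p: Łukasiewicz ¬ gives 1 − 0.77 = 0.23
  (p -> ~p): min(1, 1 − 0.77 + 0.23) = 0.46
  ((p -> ~p) -> p): min(1, 1 − 0.46 + 0.77) = 1
  (((p -> ~p) -> p) -> p): min(1, 1 − 1 + 0.77) = 0.77
  ((((p -> ~p) -> p) -> p) -> p): min(1, 1 − 0.77 + 0.77) = 1
  (((((p -> ~p) -> p) -> p) -> p) -> p): min(1, 1 − 1 + 0.77) = 0.77
  ((((((p -> ~p) -> p) -> p) -> p) -> p) -> p): min(1, 1 − 0.77 + 0.77) = 1
  ~q: Łukasiewicz ¬ gives 1 − 0.33 = 0.67
  (((((((p -> ~p) -> p) -> p) -> p) -> p) -> p) -> ~q): min(1, 1 − 1 + 0.67) = 0.67
  Łukasiewicz value = 0.67
Difference: 0 − 0.67 = -0.67

-0.67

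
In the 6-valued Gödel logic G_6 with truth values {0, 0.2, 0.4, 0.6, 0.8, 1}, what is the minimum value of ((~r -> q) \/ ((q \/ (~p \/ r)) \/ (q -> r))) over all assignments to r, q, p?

0.20

The minimum is attained at r = 0, q = 0.2, p = 0.2:
  ~r: Gödel ¬ of 0 = 1 (operand is 0)
  (~r -> q): 1 > 0.2, so result = 0.2
  ~p: Gödel ¬ of 0.2 = 0 (operand ≠ 0)
  (~p \/ r) = max(0, 0) = 0
  (q \/ (~p \/ r)) = max(0.2, 0) = 0.2
  (q -> r): 0.2 > 0, so result = 0
  ((q \/ (~p \/ r)) \/ (q -> r)) = max(0.2, 0) = 0.2
  ((~r -> q) \/ ((q \/ (~p \/ r)) \/ (q -> r))) = max(0.2, 0.2) = 0.2
Checking all 216 assignments confirms none give a value below 0.20.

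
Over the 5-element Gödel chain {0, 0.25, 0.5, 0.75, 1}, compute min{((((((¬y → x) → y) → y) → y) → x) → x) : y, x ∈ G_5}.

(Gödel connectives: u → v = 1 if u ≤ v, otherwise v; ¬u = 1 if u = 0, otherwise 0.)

The minimum is attained at y = 0, x = 0.25:
  ¬y: Gödel ¬ of 0 = 1 (operand is 0)
  (¬y → x): 1 > 0.25, so result = 0.25
  ((¬y → x) → y): 0.25 > 0, so result = 0
  (((¬y → x) → y) → y): 0 ≤ 0, so result = 1
  ((((¬y → x) → y) → y) → y): 1 > 0, so result = 0
  (((((¬y → x) → y) → y) → y) → x): 0 ≤ 0.25, so result = 1
  ((((((¬y → x) → y) → y) → y) → x) → x): 1 > 0.25, so result = 0.25
Checking all 25 assignments confirms none give a value below 0.25.

0.25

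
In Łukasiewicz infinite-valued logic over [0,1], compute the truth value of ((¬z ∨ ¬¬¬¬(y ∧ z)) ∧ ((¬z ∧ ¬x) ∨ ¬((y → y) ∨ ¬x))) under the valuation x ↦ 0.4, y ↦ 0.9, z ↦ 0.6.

0.40

¬z: Łukasiewicz ¬ gives 1 − 0.6 = 0.4
(y ∧ z) = min(0.9, 0.6) = 0.6
¬(y ∧ z): Łukasiewicz ¬ gives 1 − 0.6 = 0.4
¬¬(y ∧ z): Łukasiewicz ¬ gives 1 − 0.4 = 0.6
¬¬¬(y ∧ z): Łukasiewicz ¬ gives 1 − 0.6 = 0.4
¬¬¬¬(y ∧ z): Łukasiewicz ¬ gives 1 − 0.4 = 0.6
(¬z ∨ ¬¬¬¬(y ∧ z)) = max(0.4, 0.6) = 0.6
¬z: Łukasiewicz ¬ gives 1 − 0.6 = 0.4
¬x: Łukasiewicz ¬ gives 1 − 0.4 = 0.6
(¬z ∧ ¬x) = min(0.4, 0.6) = 0.4
(y → y): min(1, 1 − 0.9 + 0.9) = 1
¬x: Łukasiewicz ¬ gives 1 − 0.4 = 0.6
((y → y) ∨ ¬x) = max(1, 0.6) = 1
¬((y → y) ∨ ¬x): Łukasiewicz ¬ gives 1 − 1 = 0
((¬z ∧ ¬x) ∨ ¬((y → y) ∨ ¬x)) = max(0.4, 0) = 0.4
((¬z ∨ ¬¬¬¬(y ∧ z)) ∧ ((¬z ∧ ¬x) ∨ ¬((y → y) ∨ ¬x))) = min(0.6, 0.4) = 0.4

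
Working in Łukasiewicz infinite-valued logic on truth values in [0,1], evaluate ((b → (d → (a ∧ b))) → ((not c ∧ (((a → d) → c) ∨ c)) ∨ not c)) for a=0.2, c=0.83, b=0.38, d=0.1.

0.17

(a ∧ b) = min(0.2, 0.38) = 0.2
(d → (a ∧ b)): min(1, 1 − 0.1 + 0.2) = 1
(b → (d → (a ∧ b))): min(1, 1 − 0.38 + 1) = 1
not c: Łukasiewicz ¬ gives 1 − 0.83 = 0.17
(a → d): min(1, 1 − 0.2 + 0.1) = 0.9
((a → d) → c): min(1, 1 − 0.9 + 0.83) = 0.93
(((a → d) → c) ∨ c) = max(0.93, 0.83) = 0.93
(not c ∧ (((a → d) → c) ∨ c)) = min(0.17, 0.93) = 0.17
not c: Łukasiewicz ¬ gives 1 − 0.83 = 0.17
((not c ∧ (((a → d) → c) ∨ c)) ∨ not c) = max(0.17, 0.17) = 0.17
((b → (d → (a ∧ b))) → ((not c ∧ (((a → d) → c) ∨ c)) ∨ not c)): min(1, 1 − 1 + 0.17) = 0.17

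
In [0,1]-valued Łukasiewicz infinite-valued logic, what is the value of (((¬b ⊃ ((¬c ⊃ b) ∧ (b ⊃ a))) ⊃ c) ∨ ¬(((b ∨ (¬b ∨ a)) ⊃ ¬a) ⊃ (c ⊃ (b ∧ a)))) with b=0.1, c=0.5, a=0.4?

0.80

¬b: Łukasiewicz ¬ gives 1 − 0.1 = 0.9
¬c: Łukasiewicz ¬ gives 1 − 0.5 = 0.5
(¬c ⊃ b): min(1, 1 − 0.5 + 0.1) = 0.6
(b ⊃ a): min(1, 1 − 0.1 + 0.4) = 1
((¬c ⊃ b) ∧ (b ⊃ a)) = min(0.6, 1) = 0.6
(¬b ⊃ ((¬c ⊃ b) ∧ (b ⊃ a))): min(1, 1 − 0.9 + 0.6) = 0.7
((¬b ⊃ ((¬c ⊃ b) ∧ (b ⊃ a))) ⊃ c): min(1, 1 − 0.7 + 0.5) = 0.8
¬b: Łukasiewicz ¬ gives 1 − 0.1 = 0.9
(¬b ∨ a) = max(0.9, 0.4) = 0.9
(b ∨ (¬b ∨ a)) = max(0.1, 0.9) = 0.9
¬a: Łukasiewicz ¬ gives 1 − 0.4 = 0.6
((b ∨ (¬b ∨ a)) ⊃ ¬a): min(1, 1 − 0.9 + 0.6) = 0.7
(b ∧ a) = min(0.1, 0.4) = 0.1
(c ⊃ (b ∧ a)): min(1, 1 − 0.5 + 0.1) = 0.6
(((b ∨ (¬b ∨ a)) ⊃ ¬a) ⊃ (c ⊃ (b ∧ a))): min(1, 1 − 0.7 + 0.6) = 0.9
¬(((b ∨ (¬b ∨ a)) ⊃ ¬a) ⊃ (c ⊃ (b ∧ a))): Łukasiewicz ¬ gives 1 − 0.9 = 0.1
(((¬b ⊃ ((¬c ⊃ b) ∧ (b ⊃ a))) ⊃ c) ∨ ¬(((b ∨ (¬b ∨ a)) ⊃ ¬a) ⊃ (c ⊃ (b ∧ a)))) = max(0.8, 0.1) = 0.8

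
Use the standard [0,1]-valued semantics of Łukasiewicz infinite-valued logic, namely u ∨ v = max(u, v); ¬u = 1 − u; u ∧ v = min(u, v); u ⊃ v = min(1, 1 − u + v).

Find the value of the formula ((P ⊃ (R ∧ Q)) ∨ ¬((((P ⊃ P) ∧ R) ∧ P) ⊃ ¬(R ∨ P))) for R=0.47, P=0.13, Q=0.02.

(R ∧ Q) = min(0.47, 0.02) = 0.02
(P ⊃ (R ∧ Q)): min(1, 1 − 0.13 + 0.02) = 0.89
(P ⊃ P): min(1, 1 − 0.13 + 0.13) = 1
((P ⊃ P) ∧ R) = min(1, 0.47) = 0.47
(((P ⊃ P) ∧ R) ∧ P) = min(0.47, 0.13) = 0.13
(R ∨ P) = max(0.47, 0.13) = 0.47
¬(R ∨ P): Łukasiewicz ¬ gives 1 − 0.47 = 0.53
((((P ⊃ P) ∧ R) ∧ P) ⊃ ¬(R ∨ P)): min(1, 1 − 0.13 + 0.53) = 1
¬((((P ⊃ P) ∧ R) ∧ P) ⊃ ¬(R ∨ P)): Łukasiewicz ¬ gives 1 − 1 = 0
((P ⊃ (R ∧ Q)) ∨ ¬((((P ⊃ P) ∧ R) ∧ P) ⊃ ¬(R ∨ P))) = max(0.89, 0) = 0.89

0.89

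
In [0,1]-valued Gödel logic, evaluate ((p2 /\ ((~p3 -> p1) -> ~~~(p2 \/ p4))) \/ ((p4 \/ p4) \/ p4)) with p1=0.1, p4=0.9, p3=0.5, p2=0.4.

~p3: Gödel ¬ of 0.5 = 0 (operand ≠ 0)
(~p3 -> p1): 0 ≤ 0.1, so result = 1
(p2 \/ p4) = max(0.4, 0.9) = 0.9
~(p2 \/ p4): Gödel ¬ of 0.9 = 0 (operand ≠ 0)
~~(p2 \/ p4): Gödel ¬ of 0 = 1 (operand is 0)
~~~(p2 \/ p4): Gödel ¬ of 1 = 0 (operand ≠ 0)
((~p3 -> p1) -> ~~~(p2 \/ p4)): 1 > 0, so result = 0
(p2 /\ ((~p3 -> p1) -> ~~~(p2 \/ p4))) = min(0.4, 0) = 0
(p4 \/ p4) = max(0.9, 0.9) = 0.9
((p4 \/ p4) \/ p4) = max(0.9, 0.9) = 0.9
((p2 /\ ((~p3 -> p1) -> ~~~(p2 \/ p4))) \/ ((p4 \/ p4) \/ p4)) = max(0, 0.9) = 0.9

0.90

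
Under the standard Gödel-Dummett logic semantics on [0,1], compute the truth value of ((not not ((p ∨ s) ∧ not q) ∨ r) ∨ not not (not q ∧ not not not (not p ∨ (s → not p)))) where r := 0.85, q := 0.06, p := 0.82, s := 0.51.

(p ∨ s) = max(0.82, 0.51) = 0.82
not q: Gödel ¬ of 0.06 = 0 (operand ≠ 0)
((p ∨ s) ∧ not q) = min(0.82, 0) = 0
not ((p ∨ s) ∧ not q): Gödel ¬ of 0 = 1 (operand is 0)
not not ((p ∨ s) ∧ not q): Gödel ¬ of 1 = 0 (operand ≠ 0)
(not not ((p ∨ s) ∧ not q) ∨ r) = max(0, 0.85) = 0.85
not q: Gödel ¬ of 0.06 = 0 (operand ≠ 0)
not p: Gödel ¬ of 0.82 = 0 (operand ≠ 0)
not p: Gödel ¬ of 0.82 = 0 (operand ≠ 0)
(s → not p): 0.51 > 0, so result = 0
(not p ∨ (s → not p)) = max(0, 0) = 0
not (not p ∨ (s → not p)): Gödel ¬ of 0 = 1 (operand is 0)
not not (not p ∨ (s → not p)): Gödel ¬ of 1 = 0 (operand ≠ 0)
not not not (not p ∨ (s → not p)): Gödel ¬ of 0 = 1 (operand is 0)
(not q ∧ not not not (not p ∨ (s → not p))) = min(0, 1) = 0
not (not q ∧ not not not (not p ∨ (s → not p))): Gödel ¬ of 0 = 1 (operand is 0)
not not (not q ∧ not not not (not p ∨ (s → not p))): Gödel ¬ of 1 = 0 (operand ≠ 0)
((not not ((p ∨ s) ∧ not q) ∨ r) ∨ not not (not q ∧ not not not (not p ∨ (s → not p)))) = max(0.85, 0) = 0.85

0.85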